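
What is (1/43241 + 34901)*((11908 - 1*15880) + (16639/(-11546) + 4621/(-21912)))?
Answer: -379294906574148208819/2734949490108 ≈ -1.3868e+8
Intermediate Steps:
(1/43241 + 34901)*((11908 - 1*15880) + (16639/(-11546) + 4621/(-21912))) = (1/43241 + 34901)*((11908 - 15880) + (16639*(-1/11546) + 4621*(-1/21912))) = 1509154142*(-3972 + (-16639/11546 - 4621/21912))/43241 = 1509154142*(-3972 - 208973917/126497976)/43241 = (1509154142/43241)*(-502658934589/126497976) = -379294906574148208819/2734949490108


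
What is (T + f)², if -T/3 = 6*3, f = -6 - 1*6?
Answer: 4356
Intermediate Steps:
f = -12 (f = -6 - 6 = -12)
T = -54 (T = -18*3 = -3*18 = -54)
(T + f)² = (-54 - 12)² = (-66)² = 4356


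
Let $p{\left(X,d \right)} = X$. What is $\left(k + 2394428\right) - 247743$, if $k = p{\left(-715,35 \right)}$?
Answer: $2145970$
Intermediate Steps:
$k = -715$
$\left(k + 2394428\right) - 247743 = \left(-715 + 2394428\right) - 247743 = 2393713 - 247743 = 2145970$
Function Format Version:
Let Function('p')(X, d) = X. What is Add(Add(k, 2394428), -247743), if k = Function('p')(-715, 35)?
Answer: 2145970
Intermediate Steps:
k = -715
Add(Add(k, 2394428), -247743) = Add(Add(-715, 2394428), -247743) = Add(2393713, -247743) = 2145970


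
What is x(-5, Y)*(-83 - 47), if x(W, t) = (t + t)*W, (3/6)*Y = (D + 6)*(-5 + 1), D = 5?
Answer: -114400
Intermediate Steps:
Y = -88 (Y = 2*((5 + 6)*(-5 + 1)) = 2*(11*(-4)) = 2*(-44) = -88)
x(W, t) = 2*W*t (x(W, t) = (2*t)*W = 2*W*t)
x(-5, Y)*(-83 - 47) = (2*(-5)*(-88))*(-83 - 47) = 880*(-130) = -114400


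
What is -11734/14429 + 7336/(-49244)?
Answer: -170920060/177635419 ≈ -0.96220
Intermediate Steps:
-11734/14429 + 7336/(-49244) = -11734*1/14429 + 7336*(-1/49244) = -11734/14429 - 1834/12311 = -170920060/177635419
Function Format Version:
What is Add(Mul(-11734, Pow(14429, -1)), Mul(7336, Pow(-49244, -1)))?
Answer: Rational(-170920060, 177635419) ≈ -0.96220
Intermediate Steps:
Add(Mul(-11734, Pow(14429, -1)), Mul(7336, Pow(-49244, -1))) = Add(Mul(-11734, Rational(1, 14429)), Mul(7336, Rational(-1, 49244))) = Add(Rational(-11734, 14429), Rational(-1834, 12311)) = Rational(-170920060, 177635419)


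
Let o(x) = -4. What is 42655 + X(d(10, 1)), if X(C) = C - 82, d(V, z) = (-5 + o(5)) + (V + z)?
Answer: 42575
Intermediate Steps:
d(V, z) = -9 + V + z (d(V, z) = (-5 - 4) + (V + z) = -9 + (V + z) = -9 + V + z)
X(C) = -82 + C
42655 + X(d(10, 1)) = 42655 + (-82 + (-9 + 10 + 1)) = 42655 + (-82 + 2) = 42655 - 80 = 42575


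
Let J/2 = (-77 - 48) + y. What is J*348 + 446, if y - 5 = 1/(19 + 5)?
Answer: -83045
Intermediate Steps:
y = 121/24 (y = 5 + 1/(19 + 5) = 5 + 1/24 = 121/24 ≈ 5.0417)
J = -2879/12 (J = 2*((-77 - 48) + 121/24) = 2*(-125 + 121/24) = 2*(-2879/24) = -2879/12 ≈ -239.92)
J*348 + 446 = -2879/12*348 + 446 = -83491 + 446 = -83045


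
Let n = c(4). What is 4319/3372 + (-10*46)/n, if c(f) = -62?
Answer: 909449/104532 ≈ 8.7002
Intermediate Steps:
n = -62
4319/3372 + (-10*46)/n = 4319/3372 - 10*46/(-62) = 4319*(1/3372) - 460*(-1/62) = 4319/3372 + 230/31 = 909449/104532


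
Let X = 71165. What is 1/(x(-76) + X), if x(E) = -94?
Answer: 1/71071 ≈ 1.4070e-5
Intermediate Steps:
1/(x(-76) + X) = 1/(-94 + 71165) = 1/71071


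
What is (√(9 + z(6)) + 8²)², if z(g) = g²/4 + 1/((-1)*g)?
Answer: (384 + √642)²/36 ≈ 4654.4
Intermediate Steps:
z(g) = -1/g + g²/4 (z(g) = g²*(¼) - 1/g = g²/4 - 1/g = -1/g + g²/4)
(√(9 + z(6)) + 8²)² = (√(9 + (¼)*(-4 + 6³)/6) + 8²)² = (√(9 + (¼)*(⅙)*(-4 + 216)) + 64)² = (√(9 + (¼)*(⅙)*212) + 64)² = (√(9 + 53/6) + 64)² = (√(107/6) + 64)² = (√642/6 + 64)² = (64 + √642/6)²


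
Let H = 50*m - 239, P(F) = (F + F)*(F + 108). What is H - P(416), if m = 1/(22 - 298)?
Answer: -60196591/138 ≈ -4.3621e+5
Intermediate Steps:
m = -1/276 (m = 1/(-276) = -1/276 ≈ -0.0036232)
P(F) = 2*F*(108 + F) (P(F) = (2*F)*(108 + F) = 2*F*(108 + F))
H = -33007/138 (H = 50*(-1/276) - 239 = -25/138 - 239 = -33007/138 ≈ -239.18)
H - P(416) = -33007/138 - 2*416*(108 + 416) = -33007/138 - 2*416*524 = -33007/138 - 1*435968 = -33007/138 - 435968 = -60196591/138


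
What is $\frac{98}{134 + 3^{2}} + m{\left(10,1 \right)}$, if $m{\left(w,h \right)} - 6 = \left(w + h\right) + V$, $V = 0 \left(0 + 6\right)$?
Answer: $\frac{2529}{143} \approx 17.685$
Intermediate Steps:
$V = 0$ ($V = 0 \cdot 6 = 0$)
$m{\left(w,h \right)} = 6 + h + w$ ($m{\left(w,h \right)} = 6 + \left(\left(w + h\right) + 0\right) = 6 + \left(\left(h + w\right) + 0\right) = 6 + \left(h + w\right) = 6 + h + w$)
$\frac{98}{134 + 3^{2}} + m{\left(10,1 \right)} = \frac{98}{134 + 3^{2}} + \left(6 + 1 + 10\right) = \frac{98}{134 + 9} + 17 = \frac{98}{143} + 17 = \frac{2529}{143}$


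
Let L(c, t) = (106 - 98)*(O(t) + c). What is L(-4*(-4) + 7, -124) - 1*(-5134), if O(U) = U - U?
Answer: 5318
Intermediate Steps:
O(U) = 0
L(c, t) = 8*c (L(c, t) = (106 - 98)*(0 + c) = 8*c)
L(-4*(-4) + 7, -124) - 1*(-5134) = 8*(-4*(-4) + 7) - 1*(-5134) = 8*(16 + 7) + 5134 = 8*23 + 5134 = 184 + 5134 = 5318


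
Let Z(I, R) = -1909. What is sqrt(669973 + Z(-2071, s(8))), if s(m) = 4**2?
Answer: 4*sqrt(41754) ≈ 817.35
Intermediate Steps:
s(m) = 16
sqrt(669973 + Z(-2071, s(8))) = sqrt(669973 - 1909) = sqrt(668064) = 4*sqrt(41754)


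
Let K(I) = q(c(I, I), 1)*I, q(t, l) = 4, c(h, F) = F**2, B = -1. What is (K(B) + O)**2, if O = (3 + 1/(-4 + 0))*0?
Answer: 16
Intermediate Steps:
K(I) = 4*I
O = 0 (O = (3 + 1/(-4))*0 = (3 - 1/4)*0 = (11/4)*0 = 0)
(K(B) + O)**2 = (4*(-1) + 0)**2 = (-4 + 0)**2 = (-4)**2 = 16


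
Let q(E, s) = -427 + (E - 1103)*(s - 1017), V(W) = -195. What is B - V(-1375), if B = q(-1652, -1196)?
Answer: 6096583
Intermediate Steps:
q(E, s) = -427 + (-1103 + E)*(-1017 + s)
B = 6096388 (B = 1121324 - 1103*(-1196) - 1017*(-1652) - 1652*(-1196) = 1121324 + 1319188 + 1680084 + 1975792 = 6096388)
B - V(-1375) = 6096388 - 1*(-195) = 6096388 + 195 = 6096583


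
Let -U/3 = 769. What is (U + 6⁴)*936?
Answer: -946296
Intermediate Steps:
U = -2307 (U = -3*769 = -2307)
(U + 6⁴)*936 = (-2307 + 6⁴)*936 = (-2307 + 1296)*936 = -1011*936 = -946296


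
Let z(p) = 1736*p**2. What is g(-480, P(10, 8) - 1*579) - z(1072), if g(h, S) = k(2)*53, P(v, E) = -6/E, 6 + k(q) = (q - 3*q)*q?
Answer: -1994984166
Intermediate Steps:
k(q) = -6 - 2*q**2 (k(q) = -6 + (q - 3*q)*q = -6 + (-2*q)*q = -6 - 2*q**2)
g(h, S) = -742 (g(h, S) = (-6 - 2*2**2)*53 = (-6 - 2*4)*53 = (-6 - 8)*53 = -14*53 = -742)
g(-480, P(10, 8) - 1*579) - z(1072) = -742 - 1736*1072**2 = -742 - 1736*1149184 = -742 - 1*1994983424 = -742 - 1994983424 = -1994984166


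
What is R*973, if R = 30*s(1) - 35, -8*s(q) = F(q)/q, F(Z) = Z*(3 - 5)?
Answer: -53515/2 ≈ -26758.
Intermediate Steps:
F(Z) = -2*Z (F(Z) = Z*(-2) = -2*Z)
s(q) = 1/4 (s(q) = -(-2*q)/(8*q) = -1/8*(-2) = 1/4)
R = -55/2 (R = 30*(1/4) - 35 = 15/2 - 35 = -55/2 ≈ -27.500)
R*973 = -55/2*973 = -53515/2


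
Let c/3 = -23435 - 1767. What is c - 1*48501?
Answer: -124107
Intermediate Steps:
c = -75606 (c = 3*(-23435 - 1767) = 3*(-25202) = -75606)
c - 1*48501 = -75606 - 1*48501 = -75606 - 48501 = -124107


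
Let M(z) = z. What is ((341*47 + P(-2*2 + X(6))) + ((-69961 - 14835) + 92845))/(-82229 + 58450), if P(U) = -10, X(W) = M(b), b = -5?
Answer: -3438/3397 ≈ -1.0121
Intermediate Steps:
X(W) = -5
((341*47 + P(-2*2 + X(6))) + ((-69961 - 14835) + 92845))/(-82229 + 58450) = ((341*47 - 10) + ((-69961 - 14835) + 92845))/(-82229 + 58450) = ((16027 - 10) + (-84796 + 92845))/(-23779) = (16017 + 8049)*(-1/23779) = 24066*(-1/23779) = -3438/3397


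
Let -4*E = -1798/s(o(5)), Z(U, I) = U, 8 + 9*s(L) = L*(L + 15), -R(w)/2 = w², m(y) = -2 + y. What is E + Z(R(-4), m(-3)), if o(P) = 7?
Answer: -1253/292 ≈ -4.2911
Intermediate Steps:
R(w) = -2*w²
s(L) = -8/9 + L*(15 + L)/9 (s(L) = -8/9 + (L*(L + 15))/9 = -8/9 + (L*(15 + L))/9 = -8/9 + L*(15 + L)/9)
E = 8091/292 (E = -(-899)/(2*(-8/9 + (⅑)*7² + (5/3)*7)) = -(-899)/(2*(-8/9 + (⅑)*49 + 35/3)) = -(-899)/(2*(-8/9 + 49/9 + 35/3)) = -(-899)/(2*146/9) = -(-899)*9/(2*146) = -¼*(-8091/73) = 8091/292 ≈ 27.709)
E + Z(R(-4), m(-3)) = 8091/292 - 2*(-4)² = 8091/292 - 2*16 = 8091/292 - 32 = -1253/292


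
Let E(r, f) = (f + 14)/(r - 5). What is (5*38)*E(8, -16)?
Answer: -380/3 ≈ -126.67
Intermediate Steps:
E(r, f) = (14 + f)/(-5 + r)
(5*38)*E(8, -16) = (5*38)*((14 - 16)/(-5 + 8)) = 190*(-2/3) = 190*((⅓)*(-2)) = 190*(-⅔) = -380/3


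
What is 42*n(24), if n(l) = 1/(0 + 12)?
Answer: 7/2 ≈ 3.5000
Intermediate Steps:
n(l) = 1/12
42*n(24) = 42*(1/12) = 7/2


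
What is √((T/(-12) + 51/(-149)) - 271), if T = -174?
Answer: I*√22808622/298 ≈ 16.026*I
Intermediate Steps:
√((T/(-12) + 51/(-149)) - 271) = √((-174/(-12) + 51/(-149)) - 271) = √((-174*(-1/12) + 51*(-1/149)) - 271) = √((29/2 - 51/149) - 271) = √(4219/298 - 271) = √(-76539/298) = I*√22808622/298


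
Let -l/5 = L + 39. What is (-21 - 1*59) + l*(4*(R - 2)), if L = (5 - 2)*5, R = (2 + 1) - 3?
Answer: 2080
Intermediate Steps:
R = 0 (R = 3 - 3 = 0)
L = 15 (L = 3*5 = 15)
l = -270 (l = -5*(15 + 39) = -5*54 = -270)
(-21 - 1*59) + l*(4*(R - 2)) = (-21 - 1*59) - 1080*(0 - 2) = (-21 - 59) - 1080*(-2) = -80 - 270*(-8) = -80 + 2160 = 2080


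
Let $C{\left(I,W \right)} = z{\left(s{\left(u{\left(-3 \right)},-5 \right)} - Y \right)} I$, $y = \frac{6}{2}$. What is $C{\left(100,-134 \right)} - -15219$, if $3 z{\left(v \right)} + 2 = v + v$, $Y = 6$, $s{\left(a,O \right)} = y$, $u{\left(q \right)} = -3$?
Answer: $\frac{44857}{3} \approx 14952.0$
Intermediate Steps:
$y = 3$ ($y = 6 \cdot \frac{1}{2} = 3$)
$s{\left(a,O \right)} = 3$
$z{\left(v \right)} = - \frac{2}{3} + \frac{2 v}{3}$ ($z{\left(v \right)} = - \frac{2}{3} + \frac{v + v}{3} = - \frac{2}{3} + \frac{2 v}{3}$)
$C{\left(I,W \right)} = - \frac{8 I}{3}$ ($C{\left(I,W \right)} = \left(- \frac{2}{3} + \frac{2 \left(3 - 6\right)}{3}\right) I = \left(- \frac{2}{3} + \frac{2}{3} \left(-3\right)\right) I = \left(- \frac{2}{3} - 2\right) I = - \frac{8 I}{3}$)
$C{\left(100,-134 \right)} - -15219 = \left(- \frac{8}{3}\right) 100 - -15219 = - \frac{800}{3} + 15219 = \frac{44857}{3}$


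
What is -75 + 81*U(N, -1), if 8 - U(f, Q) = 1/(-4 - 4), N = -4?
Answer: 4665/8 ≈ 583.13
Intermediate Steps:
U(f, Q) = 65/8 (U(f, Q) = 8 - 1/(-4 - 4) = 8 - 1/(-8) = 8 - 1*(-⅛) = 8 + ⅛ = 65/8)
-75 + 81*U(N, -1) = -75 + 81*(65/8) = -75 + 5265/8 = 4665/8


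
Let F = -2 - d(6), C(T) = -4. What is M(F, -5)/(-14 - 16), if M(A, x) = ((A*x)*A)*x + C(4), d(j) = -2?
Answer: 2/15 ≈ 0.13333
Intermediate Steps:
F = 0 (F = -2 - 1*(-2) = -2 + 2 = 0)
M(A, x) = -4 + A**2*x**2 (M(A, x) = ((A*x)*A)*x - 4 = (x*A**2)*x - 4 = A**2*x**2 - 4 = -4 + A**2*x**2)
M(F, -5)/(-14 - 16) = (-4 + 0**2*(-5)**2)/(-14 - 16) = (-4 + 0*25)/(-30) = (-4 + 0)*(-1/30) = -4*(-1/30) = 2/15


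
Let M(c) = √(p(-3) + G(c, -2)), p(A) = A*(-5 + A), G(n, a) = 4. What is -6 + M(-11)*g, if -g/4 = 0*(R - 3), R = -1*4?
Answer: -6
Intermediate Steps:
R = -4
g = 0 (g = -0*(-4 - 3) = -0*(-7) = -4*0 = 0)
M(c) = 2*√7 (M(c) = √(-3*(-5 - 3) + 4) = √(-3*(-8) + 4) = √(24 + 4) = √28 = 2*√7)
-6 + M(-11)*g = -6 + (2*√7)*0 = -6 + 0 = -6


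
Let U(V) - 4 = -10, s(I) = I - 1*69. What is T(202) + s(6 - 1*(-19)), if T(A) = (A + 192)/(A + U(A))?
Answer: -4115/98 ≈ -41.990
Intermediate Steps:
s(I) = -69 + I (s(I) = I - 69 = -69 + I)
U(V) = -6 (U(V) = 4 - 10 = -6)
T(A) = (192 + A)/(-6 + A) (T(A) = (A + 192)/(A - 6) = (192 + A)/(-6 + A))
T(202) + s(6 - 1*(-19)) = (192 + 202)/(-6 + 202) + (-69 + (6 - 1*(-19))) = 394/196 + (-69 + (6 + 19)) = (1/196)*394 + (-69 + 25) = 197/98 - 44 = -4115/98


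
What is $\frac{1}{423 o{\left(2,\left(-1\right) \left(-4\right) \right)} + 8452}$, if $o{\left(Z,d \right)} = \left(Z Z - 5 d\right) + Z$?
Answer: $\frac{1}{2530} \approx 0.00039526$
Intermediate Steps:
$o{\left(Z,d \right)} = Z + Z^{2} - 5 d$ ($o{\left(Z,d \right)} = \left(Z^{2} - 5 d\right) + Z = Z + Z^{2} - 5 d$)
$\frac{1}{423 o{\left(2,\left(-1\right) \left(-4\right) \right)} + 8452} = \frac{1}{423 \left(2 + 2^{2} - 5 \left(\left(-1\right) \left(-4\right)\right)\right) + 8452} = \frac{1}{423 \left(2 + 4 - 20\right) + 8452} = \frac{1}{423 \left(-14\right) + 8452} = \frac{1}{-5922 + 8452} = \frac{1}{2530}$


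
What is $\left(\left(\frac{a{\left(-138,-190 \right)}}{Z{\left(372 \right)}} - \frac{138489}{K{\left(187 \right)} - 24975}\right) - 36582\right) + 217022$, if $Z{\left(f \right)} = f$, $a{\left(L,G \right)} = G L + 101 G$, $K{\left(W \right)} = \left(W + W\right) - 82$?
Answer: $\frac{828519416419}{4591038} \approx 1.8046 \cdot 10^{5}$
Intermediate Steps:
$K{\left(W \right)} = -82 + 2 W$ ($K{\left(W \right)} = 2 W - 82 = -82 + 2 W$)
$a{\left(L,G \right)} = 101 G + G L$
$\left(\left(\frac{a{\left(-138,-190 \right)}}{Z{\left(372 \right)}} - \frac{138489}{K{\left(187 \right)} - 24975}\right) - 36582\right) + 217022 = \left(\left(\frac{\left(-190\right) \left(101 - 138\right)}{372} - \frac{138489}{\left(-82 + 2 \cdot 187\right) - 24975}\right) - 36582\right) + 217022 = \left(\left(\left(-190\right) \left(-37\right) \frac{1}{372} - \frac{138489}{\left(-82 + 374\right) - 24975}\right) - 36582\right) + 217022 = \left(\left(7030 \cdot \frac{1}{372} - \frac{138489}{292 - 24975}\right) - 36582\right) + 217022 = \left(\left(\frac{3515}{186} - \frac{138489}{-24683}\right) - 36582\right) + 217022 = \left(\left(\frac{3515}{186} - - \frac{138489}{24683}\right) - 36582\right) + 217022 = \left(\left(\frac{3515}{186} + \frac{138489}{24683}\right) - 36582\right) + 217022 = \left(\frac{112519699}{4591038} - 36582\right) + 217022 = - \frac{167836832417}{4591038} + 217022 = \frac{828519416419}{4591038}$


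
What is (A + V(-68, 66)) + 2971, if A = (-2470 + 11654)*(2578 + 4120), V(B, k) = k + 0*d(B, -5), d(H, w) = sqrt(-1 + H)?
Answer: 61517469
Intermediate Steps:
V(B, k) = k (V(B, k) = k + 0*sqrt(-1 + B) = k + 0 = k)
A = 61514432 (A = 9184*6698 = 61514432)
(A + V(-68, 66)) + 2971 = (61514432 + 66) + 2971 = 61514498 + 2971 = 61517469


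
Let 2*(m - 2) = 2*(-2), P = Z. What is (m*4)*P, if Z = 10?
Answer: 0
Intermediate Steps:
P = 10
m = 0 (m = 2 + (2*(-2))/2 = 2 + (½)*(-4) = 2 - 2 = 0)
(m*4)*P = (0*4)*10 = 0*10 = 0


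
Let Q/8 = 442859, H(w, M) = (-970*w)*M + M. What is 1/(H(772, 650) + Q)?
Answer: -1/483202478 ≈ -2.0695e-9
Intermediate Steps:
H(w, M) = M - 970*M*w (H(w, M) = -970*M*w + M = M - 970*M*w)
Q = 3542872 (Q = 8*442859 = 3542872)
1/(H(772, 650) + Q) = 1/(650*(1 - 970*772) + 3542872) = 1/(650*(1 - 748840) + 3542872) = 1/(650*(-748839) + 3542872) = 1/(-486745350 + 3542872) = 1/(-483202478) = -1/483202478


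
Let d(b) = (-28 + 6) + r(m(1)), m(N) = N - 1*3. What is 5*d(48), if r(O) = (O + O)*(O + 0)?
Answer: -70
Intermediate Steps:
m(N) = -3 + N (m(N) = N - 3 = -3 + N)
r(O) = 2*O**2 (r(O) = (2*O)*O = 2*O**2)
d(b) = -14 (d(b) = (-28 + 6) + 2*(-3 + 1)**2 = -22 + 2*(-2)**2 = -22 + 2*4 = -22 + 8 = -14)
5*d(48) = 5*(-14) = -70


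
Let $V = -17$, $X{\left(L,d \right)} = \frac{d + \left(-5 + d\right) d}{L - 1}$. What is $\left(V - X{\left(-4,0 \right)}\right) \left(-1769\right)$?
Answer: $30073$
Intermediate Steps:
$X{\left(L,d \right)} = \frac{d + d \left(-5 + d\right)}{-1 + L}$
$\left(V - X{\left(-4,0 \right)}\right) \left(-1769\right) = \left(-17 - \frac{0 \left(-4 + 0\right)}{-1 - 4}\right) \left(-1769\right) = \left(-17 - 0 \frac{1}{-5} \left(-4\right)\right) \left(-1769\right) = \left(-17 - 0 \left(- \frac{1}{5}\right) \left(-4\right)\right) \left(-1769\right) = \left(-17 - 0\right) \left(-1769\right) = \left(-17 + 0\right) \left(-1769\right) = \left(-17\right) \left(-1769\right) = 30073$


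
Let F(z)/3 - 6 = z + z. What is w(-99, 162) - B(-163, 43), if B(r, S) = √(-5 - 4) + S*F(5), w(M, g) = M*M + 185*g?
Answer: 37707 - 3*I ≈ 37707.0 - 3.0*I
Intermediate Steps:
w(M, g) = M² + 185*g
F(z) = 18 + 6*z (F(z) = 18 + 3*(z + z) = 18 + 3*(2*z) = 18 + 6*z)
B(r, S) = 3*I + 48*S (B(r, S) = √(-5 - 4) + S*(18 + 6*5) = √(-9) + S*(18 + 30) = 3*I + S*48 = 3*I + 48*S)
w(-99, 162) - B(-163, 43) = ((-99)² + 185*162) - (3*I + 48*43) = (9801 + 29970) - (3*I + 2064) = 39771 - (2064 + 3*I) = 39771 + (-2064 - 3*I) = 37707 - 3*I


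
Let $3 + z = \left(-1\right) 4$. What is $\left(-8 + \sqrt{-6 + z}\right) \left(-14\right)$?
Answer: $112 - 14 i \sqrt{13} \approx 112.0 - 50.478 i$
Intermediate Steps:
$z = -7$ ($z = -3 - 4 = -7$)
$\left(-8 + \sqrt{-6 + z}\right) \left(-14\right) = \left(-8 + \sqrt{-6 - 7}\right) \left(-14\right) = \left(-8 + \sqrt{-13}\right) \left(-14\right) = \left(-8 + i \sqrt{13}\right) \left(-14\right) = 112 - 14 i \sqrt{13}$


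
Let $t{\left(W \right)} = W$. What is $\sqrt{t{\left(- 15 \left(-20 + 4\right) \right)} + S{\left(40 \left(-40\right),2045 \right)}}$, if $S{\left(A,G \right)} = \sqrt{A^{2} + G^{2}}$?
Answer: $\sqrt{240 + 5 \sqrt{269681}} \approx 53.259$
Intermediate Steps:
$\sqrt{t{\left(- 15 \left(-20 + 4\right) \right)} + S{\left(40 \left(-40\right),2045 \right)}} = \sqrt{- 15 \left(-20 + 4\right) + \sqrt{\left(40 \left(-40\right)\right)^{2} + 2045^{2}}} = \sqrt{\left(-15\right) \left(-16\right) + \sqrt{\left(-1600\right)^{2} + 4182025}} = \sqrt{240 + \sqrt{2560000 + 4182025}} = \sqrt{240 + \sqrt{6742025}} = \sqrt{240 + 5 \sqrt{269681}}$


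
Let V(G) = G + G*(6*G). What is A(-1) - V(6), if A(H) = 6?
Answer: -216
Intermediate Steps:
V(G) = G + 6*G²
A(-1) - V(6) = 6 - 6*(1 + 6*6) = 6 - 6*(1 + 36) = 6 - 6*37 = 6 - 1*222 = 6 - 222 = -216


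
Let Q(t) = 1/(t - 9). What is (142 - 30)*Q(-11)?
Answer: -28/5 ≈ -5.6000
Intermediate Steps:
Q(t) = 1/(-9 + t)
(142 - 30)*Q(-11) = (142 - 30)/(-9 - 11) = 112/(-20) = 112*(-1/20) = -28/5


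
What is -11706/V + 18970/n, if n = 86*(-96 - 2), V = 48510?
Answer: -1732811/695310 ≈ -2.4921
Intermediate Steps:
n = -8428 (n = 86*(-98) = -8428)
-11706/V + 18970/n = -11706/48510 + 18970/(-8428) = -11706*1/48510 + 18970*(-1/8428) = -1951/8085 - 1355/602 = -1732811/695310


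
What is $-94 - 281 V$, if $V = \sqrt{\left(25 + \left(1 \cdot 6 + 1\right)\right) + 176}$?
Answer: $-94 - 1124 \sqrt{13} \approx -4146.6$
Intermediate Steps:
$V = 4 \sqrt{13}$ ($V = \sqrt{\left(25 + \left(6 + 1\right)\right) + 176} = \sqrt{\left(25 + 7\right) + 176} = \sqrt{32 + 176} = \sqrt{208} = 4 \sqrt{13} \approx 14.422$)
$-94 - 281 V = -94 - 281 \cdot 4 \sqrt{13} = -94 - 1124 \sqrt{13}$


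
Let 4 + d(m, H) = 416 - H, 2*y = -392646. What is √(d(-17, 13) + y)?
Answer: 2*I*√48981 ≈ 442.63*I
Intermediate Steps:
y = -196323 (y = (½)*(-392646) = -196323)
d(m, H) = 412 - H (d(m, H) = -4 + (416 - H) = 412 - H)
√(d(-17, 13) + y) = √((412 - 1*13) - 196323) = √((412 - 13) - 196323) = √(399 - 196323) = √(-195924) = 2*I*√48981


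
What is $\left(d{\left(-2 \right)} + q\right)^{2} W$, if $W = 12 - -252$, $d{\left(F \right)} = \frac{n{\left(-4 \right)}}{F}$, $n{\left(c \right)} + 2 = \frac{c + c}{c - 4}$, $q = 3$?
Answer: $3234$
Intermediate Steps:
$n{\left(c \right)} = -2 + \frac{2 c}{-4 + c}$ ($n{\left(c \right)} = -2 + \frac{c + c}{c - 4} = -2 + \frac{2 c}{-4 + c}$)
$d{\left(F \right)} = - \frac{1}{F}$ ($d{\left(F \right)} = \frac{8 \frac{1}{-4 - 4}}{F} = \frac{8 \frac{1}{-8}}{F} = \frac{8 \left(- \frac{1}{8}\right)}{F} = - \frac{1}{F}$)
$W = 264$ ($W = 12 + 252 = 264$)
$\left(d{\left(-2 \right)} + q\right)^{2} W = \left(- \frac{1}{-2} + 3\right)^{2} \cdot 264 = \left(\left(-1\right) \left(- \frac{1}{2}\right) + 3\right)^{2} \cdot 264 = \left(\frac{1}{2} + 3\right)^{2} \cdot 264 = \left(\frac{7}{2}\right)^{2} \cdot 264 = \frac{49}{4} \cdot 264 = 3234$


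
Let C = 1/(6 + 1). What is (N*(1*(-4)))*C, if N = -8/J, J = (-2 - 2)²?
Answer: 2/7 ≈ 0.28571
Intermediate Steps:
J = 16 (J = (-4)² = 16)
C = ⅐ (C = 1/7 = ⅐ ≈ 0.14286)
N = -½ (N = -8/16 = -8*1/16 = -½ ≈ -0.50000)
(N*(1*(-4)))*C = -(-4)/2*(⅐) = -½*(-4)*(⅐) = 2*(⅐) = 2/7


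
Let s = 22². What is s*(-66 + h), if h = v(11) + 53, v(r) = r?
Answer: -968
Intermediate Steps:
s = 484
h = 64 (h = 11 + 53 = 64)
s*(-66 + h) = 484*(-66 + 64) = 484*(-2) = -968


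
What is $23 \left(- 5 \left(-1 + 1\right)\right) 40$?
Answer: $0$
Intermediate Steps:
$23 \left(- 5 \left(-1 + 1\right)\right) 40 = 23 \left(\left(-5\right) 0\right) 40 = 23 \cdot 0 \cdot 40 = 0 \cdot 40 = 0$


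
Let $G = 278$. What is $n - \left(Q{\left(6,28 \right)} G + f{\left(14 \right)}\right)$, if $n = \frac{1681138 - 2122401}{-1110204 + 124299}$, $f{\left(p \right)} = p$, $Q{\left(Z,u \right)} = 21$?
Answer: $- \frac{5769074797}{985905} \approx -5851.6$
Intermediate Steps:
$n = \frac{441263}{985905}$ ($n = - \frac{441263}{-985905} = \left(-441263\right) \left(- \frac{1}{985905}\right) = \frac{441263}{985905} \approx 0.44757$)
$n - \left(Q{\left(6,28 \right)} G + f{\left(14 \right)}\right) = \frac{441263}{985905} - \left(21 \cdot 278 + 14\right) = \frac{441263}{985905} - \left(5838 + 14\right) = \frac{441263}{985905} - 5852 = - \frac{5769074797}{985905}$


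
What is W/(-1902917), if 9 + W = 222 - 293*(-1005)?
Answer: -294678/1902917 ≈ -0.15486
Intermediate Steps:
W = 294678 (W = -9 + (222 - 293*(-1005)) = -9 + (222 + 294465) = -9 + 294687 = 294678)
W/(-1902917) = 294678/(-1902917) = 294678*(-1/1902917) = -294678/1902917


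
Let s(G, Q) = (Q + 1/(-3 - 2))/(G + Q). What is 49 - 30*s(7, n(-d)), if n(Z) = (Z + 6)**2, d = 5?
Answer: 46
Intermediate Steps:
n(Z) = (6 + Z)**2
s(G, Q) = (-1/5 + Q)/(G + Q) (s(G, Q) = (Q + 1/(-5))/(G + Q) = (Q - 1/5)/(G + Q) = (-1/5 + Q)/(G + Q))
49 - 30*s(7, n(-d)) = 49 - 30*(-1/5 + (6 - 1*5)**2)/(7 + (6 - 1*5)**2) = 49 - 30*(-1/5 + (6 - 5)**2)/(7 + (6 - 5)**2) = 49 - 30*(-1/5 + 1**2)/(7 + 1**2) = 49 - 30*(-1/5 + 1)/(7 + 1) = 49 - 30*4/(8*5) = 49 - 15*4/(4*5) = 49 - 30*1/10 = 49 - 3 = 46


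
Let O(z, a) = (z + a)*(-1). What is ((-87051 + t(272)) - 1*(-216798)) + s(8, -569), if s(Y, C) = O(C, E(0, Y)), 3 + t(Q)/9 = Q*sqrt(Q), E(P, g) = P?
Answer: 130289 + 9792*sqrt(17) ≈ 1.7066e+5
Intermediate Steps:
t(Q) = -27 + 9*Q**(3/2) (t(Q) = -27 + 9*(Q*sqrt(Q)) = -27 + 9*Q**(3/2))
O(z, a) = -a - z (O(z, a) = (a + z)*(-1) = -a - z)
s(Y, C) = -C (s(Y, C) = -1*0 - C = 0 - C = -C)
((-87051 + t(272)) - 1*(-216798)) + s(8, -569) = ((-87051 + (-27 + 9*272**(3/2))) - 1*(-216798)) - 1*(-569) = ((-87051 + (-27 + 9*(1088*sqrt(17)))) + 216798) + 569 = ((-87051 + (-27 + 9792*sqrt(17))) + 216798) + 569 = ((-87078 + 9792*sqrt(17)) + 216798) + 569 = (129720 + 9792*sqrt(17)) + 569 = 130289 + 9792*sqrt(17)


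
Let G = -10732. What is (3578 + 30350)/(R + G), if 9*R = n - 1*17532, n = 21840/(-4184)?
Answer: -26616516/9947915 ≈ -2.6756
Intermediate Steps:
n = -2730/523 (n = 21840*(-1/4184) = -2730/523 ≈ -5.2199)
R = -3057322/1569 (R = (-2730/523 - 1*17532)/9 = (-2730/523 - 17532)/9 = (⅑)*(-9171966/523) = -3057322/1569 ≈ -1948.6)
(3578 + 30350)/(R + G) = (3578 + 30350)/(-3057322/1569 - 10732) = 33928/(-19895830/1569) = 33928*(-1569/19895830) = -26616516/9947915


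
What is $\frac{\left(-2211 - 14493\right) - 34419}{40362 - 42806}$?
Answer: $\frac{51123}{2444} \approx 20.918$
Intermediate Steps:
$\frac{\left(-2211 - 14493\right) - 34419}{40362 - 42806} = \frac{\left(-2211 - 14493\right) - 34419}{-2444} = \left(-16704 - 34419\right) \left(- \frac{1}{2444}\right) = \left(-51123\right) \left(- \frac{1}{2444}\right) = \frac{51123}{2444}$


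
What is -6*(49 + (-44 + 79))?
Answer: -504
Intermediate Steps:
-6*(49 + (-44 + 79)) = -6*(49 + 35) = -6*84 = -504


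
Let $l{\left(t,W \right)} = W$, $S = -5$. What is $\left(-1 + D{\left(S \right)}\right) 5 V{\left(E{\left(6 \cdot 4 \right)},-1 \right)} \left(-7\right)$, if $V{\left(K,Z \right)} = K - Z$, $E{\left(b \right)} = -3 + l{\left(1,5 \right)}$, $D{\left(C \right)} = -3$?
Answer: $420$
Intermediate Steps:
$E{\left(b \right)} = 2$ ($E{\left(b \right)} = -3 + 5 = 2$)
$\left(-1 + D{\left(S \right)}\right) 5 V{\left(E{\left(6 \cdot 4 \right)},-1 \right)} \left(-7\right) = \left(-1 - 3\right) 5 \left(2 - -1\right) \left(-7\right) = \left(-4\right) 5 \left(2 + 1\right) \left(-7\right) = \left(-20\right) 3 \left(-7\right) = \left(-60\right) \left(-7\right) = 420$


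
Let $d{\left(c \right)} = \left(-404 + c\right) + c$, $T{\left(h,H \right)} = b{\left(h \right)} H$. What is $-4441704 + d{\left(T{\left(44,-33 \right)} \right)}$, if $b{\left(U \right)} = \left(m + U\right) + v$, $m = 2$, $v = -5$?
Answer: $-4444814$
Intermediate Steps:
$b{\left(U \right)} = -3 + U$ ($b{\left(U \right)} = \left(2 + U\right) - 5 = -3 + U$)
$T{\left(h,H \right)} = H \left(-3 + h\right)$ ($T{\left(h,H \right)} = \left(-3 + h\right) H = H \left(-3 + h\right)$)
$d{\left(c \right)} = -404 + 2 c$
$-4441704 + d{\left(T{\left(44,-33 \right)} \right)} = -4441704 + \left(-404 + 2 \left(- 33 \left(-3 + 44\right)\right)\right) = -4441704 + \left(-404 + 2 \left(\left(-33\right) 41\right)\right) = -4441704 + \left(-404 + 2 \left(-1353\right)\right) = -4441704 - 3110 = -4444814$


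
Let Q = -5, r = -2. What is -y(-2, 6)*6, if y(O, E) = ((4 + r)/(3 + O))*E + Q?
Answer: -42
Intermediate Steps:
y(O, E) = -5 + 2*E/(3 + O) (y(O, E) = ((4 - 2)/(3 + O))*E - 5 = (2/(3 + O))*E - 5 = 2*E/(3 + O) - 5 = -5 + 2*E/(3 + O))
-y(-2, 6)*6 = -(-15 - 5*(-2) + 2*6)/(3 - 2)*6 = -(-15 + 10 + 12)/1*6 = -7*6 = -42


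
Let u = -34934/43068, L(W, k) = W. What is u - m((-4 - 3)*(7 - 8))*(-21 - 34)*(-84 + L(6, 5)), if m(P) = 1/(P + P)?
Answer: -46312699/150738 ≈ -307.24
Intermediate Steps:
m(P) = 1/(2*P)
u = -17467/21534 (u = -34934*1/43068 = -17467/21534 ≈ -0.81114)
u - m((-4 - 3)*(7 - 8))*(-21 - 34)*(-84 + L(6, 5)) = -17467/21534 - 1/(2*(((-4 - 3)*(7 - 8))))*(-21 - 34)*(-84 + 6) = -17467/21534 - 1/(2*((-7*(-1))))*(-55*(-78)) = -17467/21534 - (1/2)/7*4290 = -17467/21534 - (1/2)*(1/7)*4290 = -17467/21534 - 4290/14 = -17467/21534 - 1*2145/7 = -17467/21534 - 2145/7 = -46312699/150738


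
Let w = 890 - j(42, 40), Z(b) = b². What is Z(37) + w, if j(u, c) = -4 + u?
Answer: 2221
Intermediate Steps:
w = 852 (w = 890 - (-4 + 42) = 890 - 1*38 = 890 - 38 = 852)
Z(37) + w = 37² + 852 = 1369 + 852 = 2221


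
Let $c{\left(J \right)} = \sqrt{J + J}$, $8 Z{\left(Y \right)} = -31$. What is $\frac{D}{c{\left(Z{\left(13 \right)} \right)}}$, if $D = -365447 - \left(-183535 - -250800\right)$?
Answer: $\frac{865424 i \sqrt{31}}{31} \approx 1.5543 \cdot 10^{5} i$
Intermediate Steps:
$Z{\left(Y \right)} = - \frac{31}{8}$ ($Z{\left(Y \right)} = \frac{1}{8} \left(-31\right) = - \frac{31}{8}$)
$D = -432712$ ($D = -365447 - \left(-183535 + 250800\right) = -365447 - 67265 = -432712$)
$c{\left(J \right)} = \sqrt{2} \sqrt{J}$ ($c{\left(J \right)} = \sqrt{2 J} = \sqrt{2} \sqrt{J}$)
$\frac{D}{c{\left(Z{\left(13 \right)} \right)}} = - \frac{432712}{\sqrt{2} \sqrt{- \frac{31}{8}}} = - \frac{432712}{\sqrt{2} \frac{i \sqrt{62}}{4}} = - \frac{432712}{\frac{1}{2} i \sqrt{31}} = - 432712 \left(- \frac{2 i \sqrt{31}}{31}\right) = \frac{865424 i \sqrt{31}}{31}$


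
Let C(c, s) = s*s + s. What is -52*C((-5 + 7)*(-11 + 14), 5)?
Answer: -1560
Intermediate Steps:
C(c, s) = s + s² (C(c, s) = s² + s = s + s²)
-52*C((-5 + 7)*(-11 + 14), 5) = -260*(1 + 5) = -260*6 = -52*30 = -1560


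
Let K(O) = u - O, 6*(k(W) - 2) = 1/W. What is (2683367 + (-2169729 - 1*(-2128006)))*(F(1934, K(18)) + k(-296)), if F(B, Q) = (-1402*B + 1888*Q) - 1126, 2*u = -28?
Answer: -1084144392102633/148 ≈ -7.3253e+12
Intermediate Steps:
u = -14 (u = (½)*(-28) = -14)
k(W) = 2 + 1/(6*W)
K(O) = -14 - O
F(B, Q) = -1126 - 1402*B + 1888*Q
(2683367 + (-2169729 - 1*(-2128006)))*(F(1934, K(18)) + k(-296)) = (2683367 + (-2169729 - 1*(-2128006)))*((-1126 - 1402*1934 + 1888*(-14 - 1*18)) + (2 + (⅙)/(-296))) = (2683367 + (-2169729 + 2128006))*((-1126 - 2711468 + 1888*(-14 - 18)) + (2 + (⅙)*(-1/296))) = (2683367 - 41723)*((-1126 - 2711468 + 1888*(-32)) + (2 - 1/1776)) = 2641644*((-1126 - 2711468 - 60416) + 3551/1776) = 2641644*(-2773010 + 3551/1776) = 2641644*(-4924862209/1776) = -1084144392102633/148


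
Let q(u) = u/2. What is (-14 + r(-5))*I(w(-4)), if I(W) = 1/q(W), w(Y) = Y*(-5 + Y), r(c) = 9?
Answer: -5/18 ≈ -0.27778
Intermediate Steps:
q(u) = u/2 (q(u) = u*(½) = u/2)
I(W) = 2/W (I(W) = 1/(W/2) = 2/W)
(-14 + r(-5))*I(w(-4)) = (-14 + 9)*(2/((-4*(-5 - 4)))) = -10/((-4*(-9))) = -10/36 = -5*1/18 = -5/18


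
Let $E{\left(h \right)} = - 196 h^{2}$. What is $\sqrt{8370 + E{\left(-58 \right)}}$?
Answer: $i \sqrt{650974} \approx 806.83 i$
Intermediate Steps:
$\sqrt{8370 + E{\left(-58 \right)}} = \sqrt{8370 - 196 \left(-58\right)^{2}} = \sqrt{8370 - 659344} = \sqrt{-650974} = i \sqrt{650974}$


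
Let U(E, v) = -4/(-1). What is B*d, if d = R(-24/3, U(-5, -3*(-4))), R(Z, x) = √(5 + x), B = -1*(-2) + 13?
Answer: 45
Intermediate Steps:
B = 15 (B = 2 + 13 = 15)
U(E, v) = 4 (U(E, v) = -4*(-1) = 4)
d = 3 (d = √(5 + 4) = √9 = 3)
B*d = 15*3 = 45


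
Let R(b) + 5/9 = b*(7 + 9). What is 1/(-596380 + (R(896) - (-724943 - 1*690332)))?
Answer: 9/7499074 ≈ 1.2001e-6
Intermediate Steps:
R(b) = -5/9 + 16*b (R(b) = -5/9 + b*(7 + 9) = -5/9 + b*16 = -5/9 + 16*b)
1/(-596380 + (R(896) - (-724943 - 1*690332))) = 1/(-596380 + ((-5/9 + 16*896) - (-724943 - 1*690332))) = 1/(-596380 + ((-5/9 + 14336) - (-724943 - 690332))) = 1/(-596380 + (129019/9 - 1*(-1415275))) = 1/(-596380 + (129019/9 + 1415275)) = 1/(-596380 + 12866494/9) = 1/(7499074/9) = 9/7499074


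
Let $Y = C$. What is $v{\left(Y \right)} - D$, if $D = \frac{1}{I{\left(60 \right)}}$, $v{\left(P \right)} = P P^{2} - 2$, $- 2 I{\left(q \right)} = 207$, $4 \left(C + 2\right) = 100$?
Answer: $\frac{2518157}{207} \approx 12165.0$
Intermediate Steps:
$C = 23$ ($C = -2 + \frac{1}{4} \cdot 100 = -2 + 25 = 23$)
$I{\left(q \right)} = - \frac{207}{2}$ ($I{\left(q \right)} = \left(- \frac{1}{2}\right) 207 = - \frac{207}{2}$)
$Y = 23$
$v{\left(P \right)} = -2 + P^{3}$ ($v{\left(P \right)} = P^{3} - 2 = -2 + P^{3}$)
$D = - \frac{2}{207}$ ($D = \frac{1}{- \frac{207}{2}} = - \frac{2}{207} \approx -0.0096618$)
$v{\left(Y \right)} - D = \left(-2 + 23^{3}\right) - - \frac{2}{207} = \left(-2 + 12167\right) + \frac{2}{207} = 12165 + \frac{2}{207} = \frac{2518157}{207}$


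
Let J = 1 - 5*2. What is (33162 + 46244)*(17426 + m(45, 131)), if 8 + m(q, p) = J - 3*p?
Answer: 1351172496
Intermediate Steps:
J = -9 (J = 1 - 10 = -9)
m(q, p) = -17 - 3*p (m(q, p) = -8 + (-9 - 3*p) = -17 - 3*p)
(33162 + 46244)*(17426 + m(45, 131)) = (33162 + 46244)*(17426 + (-17 - 3*131)) = 79406*(17426 + (-17 - 393)) = 79406*(17426 - 410) = 79406*17016 = 1351172496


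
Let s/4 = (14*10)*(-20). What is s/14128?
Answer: -700/883 ≈ -0.79275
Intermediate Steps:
s = -11200 (s = 4*((14*10)*(-20)) = 4*(140*(-20)) = 4*(-2800) = -11200)
s/14128 = -11200/14128 = -11200*1/14128 = -700/883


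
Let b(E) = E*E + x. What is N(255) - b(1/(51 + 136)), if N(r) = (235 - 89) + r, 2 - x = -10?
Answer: 13602940/34969 ≈ 389.00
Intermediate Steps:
x = 12 (x = 2 - 1*(-10) = 2 + 10 = 12)
b(E) = 12 + E² (b(E) = E*E + 12 = E² + 12 = 12 + E²)
N(r) = 146 + r
N(255) - b(1/(51 + 136)) = (146 + 255) - (12 + (1/(51 + 136))²) = 401 - (12 + (1/187)²) = 401 - (12 + 1/34969) = 401 - 1*419629/34969 = 401 - 419629/34969 = 13602940/34969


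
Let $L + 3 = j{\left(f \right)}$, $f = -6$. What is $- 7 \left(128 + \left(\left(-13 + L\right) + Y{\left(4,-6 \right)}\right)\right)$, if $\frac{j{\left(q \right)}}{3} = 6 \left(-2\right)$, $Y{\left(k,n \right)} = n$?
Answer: $-490$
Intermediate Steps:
$j{\left(q \right)} = -36$ ($j{\left(q \right)} = 3 \cdot 6 \left(-2\right) = 3 \left(-12\right) = -36$)
$L = -39$ ($L = -3 - 36 = -39$)
$- 7 \left(128 + \left(\left(-13 + L\right) + Y{\left(4,-6 \right)}\right)\right) = - 7 \left(128 - 58\right) = \left(-7\right) 70 = -490$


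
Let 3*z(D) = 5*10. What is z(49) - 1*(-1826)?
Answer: 5528/3 ≈ 1842.7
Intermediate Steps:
z(D) = 50/3 (z(D) = (5*10)/3 = (⅓)*50 = 50/3)
z(49) - 1*(-1826) = 50/3 - 1*(-1826) = 50/3 + 1826 = 5528/3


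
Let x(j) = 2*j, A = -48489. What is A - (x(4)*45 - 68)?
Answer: -48781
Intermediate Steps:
A - (x(4)*45 - 68) = -48489 - ((2*4)*45 - 68) = -48489 - (8*45 - 68) = -48489 - (360 - 68) = -48489 - 1*292 = -48489 - 292 = -48781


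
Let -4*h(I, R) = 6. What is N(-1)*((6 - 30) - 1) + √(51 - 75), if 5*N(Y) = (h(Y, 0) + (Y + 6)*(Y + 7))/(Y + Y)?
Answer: 285/4 + 2*I*√6 ≈ 71.25 + 4.899*I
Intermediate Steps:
h(I, R) = -3/2 (h(I, R) = -¼*6 = -3/2)
N(Y) = (-3/2 + (6 + Y)*(7 + Y))/(10*Y) (N(Y) = ((-3/2 + (Y + 6)*(Y + 7))/(Y + Y))/5 = ((-3/2 + (6 + Y)*(7 + Y))/((2*Y)))/5 = ((-3/2 + (6 + Y)*(7 + Y))*(1/(2*Y)))/5 = ((-3/2 + (6 + Y)*(7 + Y))/(2*Y))/5 = (-3/2 + (6 + Y)*(7 + Y))/(10*Y))
N(-1)*((6 - 30) - 1) + √(51 - 75) = ((1/20)*(81 + 2*(-1)*(13 - 1))/(-1))*((6 - 30) - 1) + √(51 - 75) = ((1/20)*(-1)*(81 + 2*(-1)*12))*(-24 - 1) + √(-24) = ((1/20)*(-1)*(81 - 24))*(-25) + 2*I*√6 = ((1/20)*(-1)*57)*(-25) + 2*I*√6 = -57/20*(-25) + 2*I*√6 = 285/4 + 2*I*√6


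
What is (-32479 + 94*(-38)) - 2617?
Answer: -38668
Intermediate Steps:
(-32479 + 94*(-38)) - 2617 = (-32479 - 3572) - 2617 = -36051 - 2617 = -38668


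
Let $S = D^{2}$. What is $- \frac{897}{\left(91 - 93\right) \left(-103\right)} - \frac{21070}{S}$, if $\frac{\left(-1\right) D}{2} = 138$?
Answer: $- \frac{18167573}{3923064} \approx -4.631$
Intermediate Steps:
$D = -276$ ($D = \left(-2\right) 138 = -276$)
$S = 76176$ ($S = \left(-276\right)^{2} = 76176$)
$- \frac{897}{\left(91 - 93\right) \left(-103\right)} - \frac{21070}{S} = - \frac{897}{\left(91 - 93\right) \left(-103\right)} - \frac{21070}{76176} = - \frac{897}{\left(-2\right) \left(-103\right)} - \frac{10535}{38088} = - \frac{897}{206} - \frac{10535}{38088} = - \frac{18167573}{3923064}$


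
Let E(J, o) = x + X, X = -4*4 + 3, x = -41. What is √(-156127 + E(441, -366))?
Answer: I*√156181 ≈ 395.2*I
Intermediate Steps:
X = -13 (X = -16 + 3 = -13)
E(J, o) = -54 (E(J, o) = -41 - 13 = -54)
√(-156127 + E(441, -366)) = √(-156127 - 54) = √(-156181) = I*√156181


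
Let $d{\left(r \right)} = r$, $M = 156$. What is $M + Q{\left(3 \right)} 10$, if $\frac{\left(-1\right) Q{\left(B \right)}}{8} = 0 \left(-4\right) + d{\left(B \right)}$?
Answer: $-84$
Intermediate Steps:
$Q{\left(B \right)} = - 8 B$ ($Q{\left(B \right)} = - 8 \left(0 \left(-4\right) + B\right) = - 8 \left(0 + B\right) = - 8 B$)
$M + Q{\left(3 \right)} 10 = 156 + \left(-8\right) 3 \cdot 10 = 156 - 240 = -84$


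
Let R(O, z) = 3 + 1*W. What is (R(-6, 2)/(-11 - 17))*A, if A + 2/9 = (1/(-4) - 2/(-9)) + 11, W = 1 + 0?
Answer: -43/28 ≈ -1.5357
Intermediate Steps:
W = 1
A = 43/4 (A = -2/9 + ((1/(-4) - 2/(-9)) + 11) = -2/9 + ((1*(-¼) - 2*(-⅑)) + 11) = -2/9 + ((-¼ + 2/9) + 11) = -2/9 + (-1/36 + 11) = -2/9 + 395/36 = 43/4 ≈ 10.750)
R(O, z) = 4 (R(O, z) = 3 + 1*1 = 3 + 1 = 4)
(R(-6, 2)/(-11 - 17))*A = (4/(-11 - 17))*(43/4) = (4/(-28))*(43/4) = -1/28*4*(43/4) = -⅐*43/4 = -43/28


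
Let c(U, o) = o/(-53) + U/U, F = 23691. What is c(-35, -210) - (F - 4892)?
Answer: -996084/53 ≈ -18794.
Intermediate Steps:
c(U, o) = 1 - o/53 (c(U, o) = o*(-1/53) + 1 = -o/53 + 1 = 1 - o/53)
c(-35, -210) - (F - 4892) = (1 - 1/53*(-210)) - (23691 - 4892) = (1 + 210/53) - 1*18799 = 263/53 - 18799 = -996084/53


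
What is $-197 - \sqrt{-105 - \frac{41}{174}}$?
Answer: $-197 - \frac{i \sqrt{3186114}}{174} \approx -197.0 - 10.258 i$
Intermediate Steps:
$-197 - \sqrt{-105 - \frac{41}{174}} = -197 - \sqrt{- \frac{18311}{174}} = -197 - \frac{i \sqrt{3186114}}{174}$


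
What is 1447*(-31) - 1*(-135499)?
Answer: 90642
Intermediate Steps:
1447*(-31) - 1*(-135499) = -44857 + 135499 = 90642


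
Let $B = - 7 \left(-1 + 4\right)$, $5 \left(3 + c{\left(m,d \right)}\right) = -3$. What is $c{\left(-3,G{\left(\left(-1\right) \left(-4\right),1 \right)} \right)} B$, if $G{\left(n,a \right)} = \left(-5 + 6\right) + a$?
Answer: $\frac{378}{5} \approx 75.6$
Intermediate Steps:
$G{\left(n,a \right)} = 1 + a$
$c{\left(m,d \right)} = - \frac{18}{5}$ ($c{\left(m,d \right)} = -3 + \frac{1}{5} \left(-3\right) = -3 - \frac{3}{5} = - \frac{18}{5}$)
$B = -21$ ($B = \left(-7\right) 3 = -21$)
$c{\left(-3,G{\left(\left(-1\right) \left(-4\right),1 \right)} \right)} B = \left(- \frac{18}{5}\right) \left(-21\right) = \frac{378}{5}$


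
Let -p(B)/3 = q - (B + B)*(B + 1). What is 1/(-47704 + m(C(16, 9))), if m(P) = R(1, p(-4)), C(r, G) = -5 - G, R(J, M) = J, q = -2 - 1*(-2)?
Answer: -1/47703 ≈ -2.0963e-5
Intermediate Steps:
q = 0 (q = -2 + 2 = 0)
p(B) = 6*B*(1 + B) (p(B) = -3*(0 - (B + B)*(B + 1)) = -3*(0 - 2*B*(1 + B)) = -(-6)*B*(1 + B) = 6*B*(1 + B))
m(P) = 1
1/(-47704 + m(C(16, 9))) = 1/(-47704 + 1) = 1/(-47703) = -1/47703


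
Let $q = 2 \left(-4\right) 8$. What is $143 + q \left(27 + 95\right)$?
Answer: $-7665$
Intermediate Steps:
$q = -64$ ($q = \left(-8\right) 8 = -64$)
$143 + q \left(27 + 95\right) = 143 - 64 \left(27 + 95\right) = 143 - 7808 = -7665$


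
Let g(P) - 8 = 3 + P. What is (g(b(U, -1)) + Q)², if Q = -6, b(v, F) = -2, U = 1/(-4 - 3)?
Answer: 9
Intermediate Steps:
U = -⅐ (U = 1/(-7) = -⅐ ≈ -0.14286)
g(P) = 11 + P (g(P) = 8 + (3 + P) = 11 + P)
(g(b(U, -1)) + Q)² = ((11 - 2) - 6)² = (9 - 6)² = 3² = 9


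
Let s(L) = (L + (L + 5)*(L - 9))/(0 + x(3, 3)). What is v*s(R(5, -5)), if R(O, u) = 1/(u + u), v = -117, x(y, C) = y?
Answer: 174291/100 ≈ 1742.9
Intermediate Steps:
R(O, u) = 1/(2*u)
s(L) = L/3 + (-9 + L)*(5 + L)/3 (s(L) = (L + (L + 5)*(L - 9))/(0 + 3) = (L + (5 + L)*(-9 + L))/3 = (L + (-9 + L)*(5 + L))*(⅓) = L/3 + (-9 + L)*(5 + L)/3)
v*s(R(5, -5)) = -117*(-15 - 1/(2*(-5)) + ((½)/(-5))²/3) = -117*(-15 - (-1)/(2*5) + ((½)*(-⅕))²/3) = -117*(-15 - 1*(-⅒) + (-⅒)²/3) = -117*(-15 + ⅒ + (⅓)*(1/100)) = -117*(-15 + ⅒ + 1/300) = -117*(-4469/300) = 174291/100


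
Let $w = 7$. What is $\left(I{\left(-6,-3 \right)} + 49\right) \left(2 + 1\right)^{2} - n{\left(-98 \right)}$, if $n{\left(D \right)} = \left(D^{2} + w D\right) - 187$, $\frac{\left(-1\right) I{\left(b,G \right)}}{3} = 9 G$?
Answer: $-7561$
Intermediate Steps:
$I{\left(b,G \right)} = - 27 G$ ($I{\left(b,G \right)} = - 3 \cdot 9 G = - 27 G$)
$n{\left(D \right)} = -187 + D^{2} + 7 D$ ($n{\left(D \right)} = \left(D^{2} + 7 D\right) - 187 = -187 + D^{2} + 7 D$)
$\left(I{\left(-6,-3 \right)} + 49\right) \left(2 + 1\right)^{2} - n{\left(-98 \right)} = \left(\left(-27\right) \left(-3\right) + 49\right) \left(2 + 1\right)^{2} - \left(-187 + \left(-98\right)^{2} + 7 \left(-98\right)\right) = \left(81 + 49\right) 3^{2} - \left(-187 + 9604 - 686\right) = 130 \cdot 9 - 8731 = 1170 - 8731 = -7561$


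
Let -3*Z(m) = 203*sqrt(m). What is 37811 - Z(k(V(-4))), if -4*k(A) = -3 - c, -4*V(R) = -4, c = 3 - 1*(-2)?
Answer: 37811 + 203*sqrt(2)/3 ≈ 37907.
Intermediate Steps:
c = 5 (c = 3 + 2 = 5)
V(R) = 1 (V(R) = -1/4*(-4) = 1)
k(A) = 2 (k(A) = -(-3 - 1*5)/4 = -(-3 - 5)/4 = -1/4*(-8) = 2)
Z(m) = -203*sqrt(m)/3
37811 - Z(k(V(-4))) = 37811 - (-203)*sqrt(2)/3 = 37811 + 203*sqrt(2)/3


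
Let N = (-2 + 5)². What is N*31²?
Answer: 8649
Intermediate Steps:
N = 9 (N = 3² = 9)
N*31² = 9*31² = 9*961 = 8649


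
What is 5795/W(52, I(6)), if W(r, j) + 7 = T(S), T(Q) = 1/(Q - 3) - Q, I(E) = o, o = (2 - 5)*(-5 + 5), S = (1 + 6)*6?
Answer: -45201/382 ≈ -118.33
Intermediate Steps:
S = 42 (S = 7*6 = 42)
o = 0 (o = -3*0 = 0)
I(E) = 0
T(Q) = 1/(-3 + Q) - Q
W(r, j) = -1910/39 (W(r, j) = -7 + (1 - 1*42**2 + 3*42)/(-3 + 42) = -7 + (1 - 1*1764 + 126)/39 = -7 + (1 - 1764 + 126)/39 = -7 + (1/39)*(-1637) = -7 - 1637/39 = -1910/39)
5795/W(52, I(6)) = 5795/(-1910/39) = 5795*(-39/1910) = -45201/382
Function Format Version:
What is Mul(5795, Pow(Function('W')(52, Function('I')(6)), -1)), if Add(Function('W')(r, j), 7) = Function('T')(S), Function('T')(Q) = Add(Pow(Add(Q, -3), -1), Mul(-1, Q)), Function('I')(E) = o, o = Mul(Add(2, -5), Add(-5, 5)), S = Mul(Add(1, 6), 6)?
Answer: Rational(-45201, 382) ≈ -118.33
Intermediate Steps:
S = 42 (S = Mul(7, 6) = 42)
o = 0 (o = Mul(-3, 0) = 0)
Function('I')(E) = 0
Function('T')(Q) = Add(Pow(Add(-3, Q), -1), Mul(-1, Q))
Function('W')(r, j) = Rational(-1910, 39) (Function('W')(r, j) = Add(-7, Mul(Pow(Add(-3, 42), -1), Add(1, Mul(-1, Pow(42, 2)), Mul(3, 42)))) = Add(-7, Mul(Pow(39, -1), Add(1, Mul(-1, 1764), 126))) = Add(-7, Mul(Rational(1, 39), Add(1, -1764, 126))) = Add(-7, Mul(Rational(1, 39), -1637)) = Add(-7, Rational(-1637, 39)) = Rational(-1910, 39))
Mul(5795, Pow(Function('W')(52, Function('I')(6)), -1)) = Mul(5795, Pow(Rational(-1910, 39), -1)) = Mul(5795, Rational(-39, 1910)) = Rational(-45201, 382)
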